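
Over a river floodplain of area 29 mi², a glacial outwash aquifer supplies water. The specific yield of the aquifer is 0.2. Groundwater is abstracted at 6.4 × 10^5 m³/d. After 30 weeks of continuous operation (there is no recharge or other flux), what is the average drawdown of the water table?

A = 29 mi² = 7.511 × 10^7 m²
t = 30 weeks = 210 d
ΔV = Q × t = 6.4 × 10^5 m³/d × 210 d = 1.344 × 10^8 m³
Δh = ΔV / (Sy × A) = 1.344 × 10^8 / (0.2 × 7.511 × 10^7) = 8.947 m

Δh ≈ 8.95 m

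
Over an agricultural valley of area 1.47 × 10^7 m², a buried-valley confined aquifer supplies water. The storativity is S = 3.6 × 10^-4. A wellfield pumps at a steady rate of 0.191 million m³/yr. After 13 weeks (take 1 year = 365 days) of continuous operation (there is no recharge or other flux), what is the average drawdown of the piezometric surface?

Δh ≈ 9 m

Q = 0.191 million m³/yr = 523.3 m³/d
t = 13 weeks = 91 d
ΔV = Q × t = 523.3 m³/d × 91 d = 47620 m³
Δh = ΔV / (S × A) = 47620 / (3.6 × 10^-4 × 1.47 × 10^7) = 8.998 m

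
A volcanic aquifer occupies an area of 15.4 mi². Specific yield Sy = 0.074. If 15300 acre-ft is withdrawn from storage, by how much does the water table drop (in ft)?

A = 15.4 mi² = 3.989 × 10^7 m²
ΔV = 15300 acre-ft = 1.887 × 10^7 m³
Δh = ΔV / (Sy × A) = 1.887 × 10^7 m³ / (0.074 × 3.989 × 10^7 m²) = 6.394 m
Δh = 6.394 m = 20.98 ft

Δh ≈ 21 ft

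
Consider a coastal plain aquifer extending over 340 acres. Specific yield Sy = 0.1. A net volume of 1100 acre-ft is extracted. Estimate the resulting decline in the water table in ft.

Δh ≈ 32.4 ft

A = 340 acres = 1.376 × 10^6 m²
ΔV = 1100 acre-ft = 1.357 × 10^6 m³
Δh = ΔV / (Sy × A) = 1.357 × 10^6 m³ / (0.1 × 1.376 × 10^6 m²) = 9.861 m
Δh = 9.861 m = 32.35 ft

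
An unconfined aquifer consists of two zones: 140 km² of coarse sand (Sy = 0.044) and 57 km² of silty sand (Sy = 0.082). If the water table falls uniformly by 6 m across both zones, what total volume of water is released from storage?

ΔV ≈ 6.5 × 10^7 m³

A₁ = 140 km² = 1.4 × 10^8 m²; A₂ = 57 km² = 5.7 × 10^7 m²
ΔV₁ = 0.044 × 1.4 × 10^8 × 6 = 3.696 × 10^7 m³
ΔV₂ = 0.082 × 5.7 × 10^7 × 6 = 2.804 × 10^7 m³
ΔV = ΔV₁ + ΔV₂ = 6.5 × 10^7 m³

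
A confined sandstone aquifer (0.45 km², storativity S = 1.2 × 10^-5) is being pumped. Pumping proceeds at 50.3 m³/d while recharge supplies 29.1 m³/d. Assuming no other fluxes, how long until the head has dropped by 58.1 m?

t ≈ 14.8 days

A = 0.45 km² = 4.5 × 10^5 m²
ΔV = S × A × Δh = 1.2 × 10^-5 × 4.5 × 10^5 × 58.1 = 313.7 m³
Net withdrawal = 50.3 − 29.1 = 21.2 m³/d
t = ΔV / Q = 313.7 m³ / 21.2 m³/d = 14.8 d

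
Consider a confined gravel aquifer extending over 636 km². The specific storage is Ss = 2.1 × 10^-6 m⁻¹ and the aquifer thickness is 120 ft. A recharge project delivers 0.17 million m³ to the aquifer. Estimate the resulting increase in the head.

Δh ≈ 3.48 m

b = 120 ft = 36.58 m
S = Ss × b = 2.1 × 10^-6 m⁻¹ × 36.58 m = 7.681 × 10^-5
A = 636 km² = 6.36 × 10^8 m²
ΔV = 0.17 million m³ = 1.7 × 10^5 m³
Δh = ΔV / (S × A) = 1.7 × 10^5 m³ / (7.681 × 10^-5 × 6.36 × 10^8 m²) = 3.48 m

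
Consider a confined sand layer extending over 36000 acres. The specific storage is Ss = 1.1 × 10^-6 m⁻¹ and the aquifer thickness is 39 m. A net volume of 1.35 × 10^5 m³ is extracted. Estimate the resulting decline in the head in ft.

S = Ss × b = 1.1 × 10^-6 m⁻¹ × 39 m = 4.29 × 10^-5
A = 36000 acres = 1.457 × 10^8 m²
Δh = ΔV / (S × A) = 1.35 × 10^5 m³ / (4.29 × 10^-5 × 1.457 × 10^8 m²) = 21.6 m
Δh = 21.6 m = 70.87 ft

Δh ≈ 70.9 ft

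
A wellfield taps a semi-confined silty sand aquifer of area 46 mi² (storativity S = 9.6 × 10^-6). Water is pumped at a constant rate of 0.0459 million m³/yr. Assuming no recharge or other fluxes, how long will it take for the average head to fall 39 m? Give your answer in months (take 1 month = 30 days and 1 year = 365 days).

A = 46 mi² = 1.191 × 10^8 m²
ΔV = S × A × Δh = 9.6 × 10^-6 × 1.191 × 10^8 × 39 = 44610 m³
Q = 0.0459 million m³/yr = 125.8 m³/d
t = ΔV / Q = 44610 m³ / 125.8 m³/d = 354.7 d
t = 354.7 d ≈ 11.82 months

t ≈ 11.8 months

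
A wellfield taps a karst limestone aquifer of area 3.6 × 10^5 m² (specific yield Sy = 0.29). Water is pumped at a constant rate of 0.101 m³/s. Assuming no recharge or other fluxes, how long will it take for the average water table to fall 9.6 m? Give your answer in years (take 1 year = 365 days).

ΔV = Sy × A × Δh = 0.29 × 3.6 × 10^5 × 9.6 = 1.002 × 10^6 m³
Q = 0.101 m³/s = 8726 m³/d
t = ΔV / Q = 1.002 × 10^6 m³ / 8726 m³/d = 114.9 d
t = 114.9 d ≈ 0.3147 years

t ≈ 0.315 years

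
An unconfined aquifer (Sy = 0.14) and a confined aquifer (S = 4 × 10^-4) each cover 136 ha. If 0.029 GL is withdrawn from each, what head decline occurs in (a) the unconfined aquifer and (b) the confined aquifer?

A = 136 ha = 1.36 × 10^6 m²
ΔV = 0.029 GL = 29000 m³
Unconfined: Δh_u = ΔV/(Sy·A) = 29000/(0.14 × 1.36 × 10^6) = 0.1523 m
Confined: Δh_c = ΔV/(S·A) = 29000/(4 × 10^-4 × 1.36 × 10^6) = 53.31 m

Δh_u ≈ 0.152 m; Δh_c ≈ 53.3 m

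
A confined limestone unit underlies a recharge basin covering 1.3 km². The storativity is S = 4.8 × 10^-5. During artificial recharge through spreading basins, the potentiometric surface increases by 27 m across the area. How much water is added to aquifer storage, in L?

ΔV ≈ 1.68 × 10^6 L

A = 1.3 km² = 1.3 × 10^6 m²
ΔV = S × A × Δh = 4.8 × 10^-5 × 1.3 × 10^6 m² × 27 m = 1685 m³
ΔV = 1685 m³ = 1.685 × 10^6 L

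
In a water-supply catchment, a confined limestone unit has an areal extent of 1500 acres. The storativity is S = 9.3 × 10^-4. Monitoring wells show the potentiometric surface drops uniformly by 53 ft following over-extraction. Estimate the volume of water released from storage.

A = 1500 acres = 6.07 × 10^6 m²
Δh = 53 ft = 16.15 m
ΔV = S × A × Δh = 9.3 × 10^-4 × 6.07 × 10^6 m² × 16.15 m = 91200 m³

ΔV ≈ 91200 m³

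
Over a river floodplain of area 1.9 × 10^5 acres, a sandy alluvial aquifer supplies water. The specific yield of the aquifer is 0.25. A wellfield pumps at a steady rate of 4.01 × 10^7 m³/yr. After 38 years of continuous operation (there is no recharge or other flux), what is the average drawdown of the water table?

Δh ≈ 7.93 m

A = 1.9 × 10^5 acres = 7.689 × 10^8 m²
Q = 4.01 × 10^7 m³/yr = 1.099 × 10^5 m³/d
t = 38 years = 13870 d
ΔV = Q × t = 1.099 × 10^5 m³/d × 13870 d = 1.524 × 10^9 m³
Δh = ΔV / (Sy × A) = 1.524 × 10^9 / (0.25 × 7.689 × 10^8) = 7.927 m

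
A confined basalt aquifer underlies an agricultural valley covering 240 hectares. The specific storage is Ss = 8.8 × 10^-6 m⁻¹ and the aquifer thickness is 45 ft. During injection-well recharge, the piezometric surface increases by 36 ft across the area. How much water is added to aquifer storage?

ΔV ≈ 3180 m³

b = 45 ft = 13.72 m
S = Ss × b = 8.8 × 10^-6 m⁻¹ × 13.72 m = 1.207 × 10^-4
A = 240 hectares = 2.4 × 10^6 m²
Δh = 36 ft = 10.97 m
ΔV = S × A × Δh = 1.207 × 10^-4 × 2.4 × 10^6 m² × 10.97 m = 3179 m³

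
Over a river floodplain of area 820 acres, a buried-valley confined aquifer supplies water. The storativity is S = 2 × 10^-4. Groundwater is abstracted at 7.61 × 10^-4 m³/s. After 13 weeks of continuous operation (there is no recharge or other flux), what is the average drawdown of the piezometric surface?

Δh ≈ 9.02 m

A = 820 acres = 3.318 × 10^6 m²
Q = 7.61 × 10^-4 m³/s = 65.75 m³/d
t = 13 weeks = 91 d
ΔV = Q × t = 65.75 m³/d × 91 d = 5983 m³
Δh = ΔV / (S × A) = 5983 / (2 × 10^-4 × 3.318 × 10^6) = 9.015 m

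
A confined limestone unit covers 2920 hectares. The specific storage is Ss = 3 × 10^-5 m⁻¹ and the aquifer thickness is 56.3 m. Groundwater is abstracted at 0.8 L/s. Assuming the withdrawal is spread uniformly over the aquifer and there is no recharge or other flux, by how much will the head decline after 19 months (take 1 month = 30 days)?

S = Ss × b = 3 × 10^-5 m⁻¹ × 56.3 m = 1.689 × 10^-3
A = 2920 hectares = 2.92 × 10^7 m²
Q = 0.8 L/s = 69.12 m³/d
t = 19 months = 570 d
ΔV = Q × t = 69.12 m³/d × 570 d = 39400 m³
Δh = ΔV / (S × A) = 39400 / (0.001689 × 2.92 × 10^7) = 0.7989 m

Δh ≈ 0.799 m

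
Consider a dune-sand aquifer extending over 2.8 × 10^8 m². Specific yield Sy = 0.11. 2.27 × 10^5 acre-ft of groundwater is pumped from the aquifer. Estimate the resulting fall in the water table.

ΔV = 2.27 × 10^5 acre-ft = 2.8 × 10^8 m³
Δh = ΔV / (Sy × A) = 2.8 × 10^8 m³ / (0.11 × 2.8 × 10^8 m²) = 9.091 m

Δh ≈ 9.09 m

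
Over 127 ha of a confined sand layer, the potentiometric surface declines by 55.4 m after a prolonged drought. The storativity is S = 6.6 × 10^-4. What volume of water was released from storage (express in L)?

A = 127 ha = 1.27 × 10^6 m²
ΔV = S × A × Δh = 6.6 × 10^-4 × 1.27 × 10^6 m² × 55.4 m = 46440 m³
ΔV = 46440 m³ = 4.644 × 10^7 L

ΔV ≈ 4.64 × 10^7 L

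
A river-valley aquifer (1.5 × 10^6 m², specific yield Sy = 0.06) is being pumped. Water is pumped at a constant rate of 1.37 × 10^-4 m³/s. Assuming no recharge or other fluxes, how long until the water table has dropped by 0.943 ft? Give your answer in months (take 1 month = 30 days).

t ≈ 72.8 months

Δh = 0.943 ft = 0.2874 m
ΔV = Sy × A × Δh = 0.06 × 1.5 × 10^6 × 0.2874 = 25870 m³
Q = 1.37 × 10^-4 m³/s = 11.84 m³/d
t = ΔV / Q = 25870 m³ / 11.84 m³/d = 2185 d
t = 2185 d ≈ 72.85 months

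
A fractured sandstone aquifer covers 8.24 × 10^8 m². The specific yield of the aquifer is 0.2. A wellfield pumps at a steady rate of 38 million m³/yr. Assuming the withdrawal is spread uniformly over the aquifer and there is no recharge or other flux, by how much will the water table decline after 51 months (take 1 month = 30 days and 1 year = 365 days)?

Q = 38 million m³/yr = 1.041 × 10^5 m³/d
t = 51 months = 1530 d
ΔV = Q × t = 1.041 × 10^5 m³/d × 1530 d = 1.593 × 10^8 m³
Δh = ΔV / (Sy × A) = 1.593 × 10^8 / (0.2 × 8.24 × 10^8) = 0.9666 m

Δh ≈ 0.967 m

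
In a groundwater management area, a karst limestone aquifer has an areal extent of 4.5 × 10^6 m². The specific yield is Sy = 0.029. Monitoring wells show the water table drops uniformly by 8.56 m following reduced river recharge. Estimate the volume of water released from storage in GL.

ΔV ≈ 1.12 GL

ΔV = Sy × A × Δh = 0.029 × 4.5 × 10^6 m² × 8.56 m = 1.117 × 10^6 m³
ΔV = 1.117 × 10^6 m³ = 1.117 GL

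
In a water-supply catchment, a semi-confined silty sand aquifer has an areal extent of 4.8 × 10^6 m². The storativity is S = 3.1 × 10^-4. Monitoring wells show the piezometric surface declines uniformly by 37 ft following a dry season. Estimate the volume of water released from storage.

Δh = 37 ft = 11.28 m
ΔV = S × A × Δh = 3.1 × 10^-4 × 4.8 × 10^6 m² × 11.28 m = 16780 m³

ΔV ≈ 16800 m³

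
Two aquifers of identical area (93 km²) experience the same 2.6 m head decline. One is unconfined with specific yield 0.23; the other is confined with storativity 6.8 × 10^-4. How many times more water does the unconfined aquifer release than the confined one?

A = 93 km² = 9.3 × 10^7 m²
Unconfined: ΔV_u = Sy × A × Δh = 0.23 × 9.3 × 10^7 × 2.6 = 5.561 × 10^7 m³
Confined: ΔV_c = S × A × Δh = 6.8 × 10^-4 × 9.3 × 10^7 × 2.6 = 1.644 × 10^5 m³
Ratio = ΔV_u / ΔV_c = Sy / S = 0.23 / 6.8 × 10^-4 = 338.2

ΔV_u / ΔV_c ≈ 338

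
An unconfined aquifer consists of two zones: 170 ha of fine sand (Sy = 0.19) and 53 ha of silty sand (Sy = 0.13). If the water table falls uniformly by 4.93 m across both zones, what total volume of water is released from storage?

ΔV ≈ 1.93 × 10^6 m³

A₁ = 170 ha = 1.7 × 10^6 m²; A₂ = 53 ha = 5.3 × 10^5 m²
ΔV₁ = 0.19 × 1.7 × 10^6 × 4.93 = 1.592 × 10^6 m³
ΔV₂ = 0.13 × 5.3 × 10^5 × 4.93 = 3.397 × 10^5 m³
ΔV = ΔV₁ + ΔV₂ = 1.932 × 10^6 m³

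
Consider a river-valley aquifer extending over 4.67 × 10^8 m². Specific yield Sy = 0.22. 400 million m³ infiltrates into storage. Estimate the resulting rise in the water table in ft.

ΔV = 400 million m³ = 4 × 10^8 m³
Δh = ΔV / (Sy × A) = 4 × 10^8 m³ / (0.22 × 4.67 × 10^8 m²) = 3.893 m
Δh = 3.893 m = 12.77 ft

Δh ≈ 12.8 ft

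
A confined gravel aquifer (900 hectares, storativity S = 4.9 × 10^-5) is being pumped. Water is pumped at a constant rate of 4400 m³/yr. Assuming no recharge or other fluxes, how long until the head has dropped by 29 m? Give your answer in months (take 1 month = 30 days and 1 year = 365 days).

A = 900 hectares = 9 × 10^6 m²
ΔV = S × A × Δh = 4.9 × 10^-5 × 9 × 10^6 × 29 = 12790 m³
Q = 4400 m³/yr = 12.05 m³/d
t = ΔV / Q = 12790 m³ / 12.05 m³/d = 1061 d
t = 1061 d ≈ 35.36 months

t ≈ 35.4 months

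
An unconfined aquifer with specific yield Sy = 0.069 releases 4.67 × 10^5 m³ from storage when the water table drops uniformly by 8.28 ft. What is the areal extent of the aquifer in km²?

A ≈ 2.68 km²

Δh = 8.28 ft = 2.524 m
A = ΔV / (Sy × Δh) = 4.67 × 10^5 / (0.069 × 2.524) = 2.682 × 10^6 m²
A = 2.682 × 10^6 m² = 2.682 km²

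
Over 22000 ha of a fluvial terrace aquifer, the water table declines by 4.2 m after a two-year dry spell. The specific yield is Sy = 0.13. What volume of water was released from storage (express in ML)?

A = 22000 ha = 2.2 × 10^8 m²
ΔV = Sy × A × Δh = 0.13 × 2.2 × 10^8 m² × 4.2 m = 1.201 × 10^8 m³
ΔV = 1.201 × 10^8 m³ = 1.201 × 10^5 ML

ΔV ≈ 1.2 × 10^5 ML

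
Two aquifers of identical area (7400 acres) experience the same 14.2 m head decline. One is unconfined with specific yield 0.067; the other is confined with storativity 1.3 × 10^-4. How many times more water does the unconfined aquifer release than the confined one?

ΔV_u / ΔV_c ≈ 515

A = 7400 acres = 2.995 × 10^7 m²
Unconfined: ΔV_u = Sy × A × Δh = 0.067 × 2.995 × 10^7 × 14.2 = 2.849 × 10^7 m³
Confined: ΔV_c = S × A × Δh = 1.3 × 10^-4 × 2.995 × 10^7 × 14.2 = 55280 m³
Ratio = ΔV_u / ΔV_c = Sy / S = 0.067 / 1.3 × 10^-4 = 515.4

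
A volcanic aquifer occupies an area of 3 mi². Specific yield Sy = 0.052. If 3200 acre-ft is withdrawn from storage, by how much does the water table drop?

A = 3 mi² = 7.77 × 10^6 m²
ΔV = 3200 acre-ft = 3.947 × 10^6 m³
Δh = ΔV / (Sy × A) = 3.947 × 10^6 m³ / (0.052 × 7.77 × 10^6 m²) = 9.769 m

Δh ≈ 9.77 m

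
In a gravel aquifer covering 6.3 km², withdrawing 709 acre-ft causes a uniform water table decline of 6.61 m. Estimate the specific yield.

A = 6.3 km² = 6.3 × 10^6 m²
ΔV = 709 acre-ft = 8.745 × 10^5 m³
Sy = ΔV / (A × Δh) = 8.745 × 10^5 m³ / (6.3 × 10^6 m² × 6.61 m) = 0.021

Sy ≈ 0.021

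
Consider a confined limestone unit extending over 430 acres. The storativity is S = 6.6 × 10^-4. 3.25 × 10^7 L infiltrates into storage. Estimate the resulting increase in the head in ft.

Δh ≈ 92.8 ft

A = 430 acres = 1.74 × 10^6 m²
ΔV = 3.25 × 10^7 L = 32500 m³
Δh = ΔV / (S × A) = 32500 m³ / (6.6 × 10^-4 × 1.74 × 10^6 m²) = 28.3 m
Δh = 28.3 m = 92.84 ft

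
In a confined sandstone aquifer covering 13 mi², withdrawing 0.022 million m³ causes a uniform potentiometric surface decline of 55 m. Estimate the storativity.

S ≈ 1.2 × 10^-5

A = 13 mi² = 3.367 × 10^7 m²
ΔV = 0.022 million m³ = 22000 m³
S = ΔV / (A × Δh) = 22000 m³ / (3.367 × 10^7 m² × 55 m) = 1.188 × 10^-5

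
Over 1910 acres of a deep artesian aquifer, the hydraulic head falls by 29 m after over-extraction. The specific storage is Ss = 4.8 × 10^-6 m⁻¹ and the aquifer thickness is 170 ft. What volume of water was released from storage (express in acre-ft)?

b = 170 ft = 51.82 m
S = Ss × b = 4.8 × 10^-6 m⁻¹ × 51.82 m = 2.487 × 10^-4
A = 1910 acres = 7.729 × 10^6 m²
ΔV = S × A × Δh = 2.487 × 10^-4 × 7.729 × 10^6 m² × 29 m = 55750 m³
ΔV = 55750 m³ = 45.2 acre-ft

ΔV ≈ 45.2 acre-ft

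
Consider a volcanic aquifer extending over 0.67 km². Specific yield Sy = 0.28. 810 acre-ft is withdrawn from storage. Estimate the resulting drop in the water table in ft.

A = 0.67 km² = 6.7 × 10^5 m²
ΔV = 810 acre-ft = 9.991 × 10^5 m³
Δh = ΔV / (Sy × A) = 9.991 × 10^5 m³ / (0.28 × 6.7 × 10^5 m²) = 5.326 m
Δh = 5.326 m = 17.47 ft

Δh ≈ 17.5 ft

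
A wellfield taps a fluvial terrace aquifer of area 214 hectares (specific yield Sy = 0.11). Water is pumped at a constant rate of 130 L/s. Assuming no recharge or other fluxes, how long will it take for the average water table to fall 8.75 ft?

A = 214 hectares = 2.14 × 10^6 m²
Δh = 8.75 ft = 2.667 m
ΔV = Sy × A × Δh = 0.11 × 2.14 × 10^6 × 2.667 = 6.278 × 10^5 m³
Q = 130 L/s = 11230 m³/d
t = ΔV / Q = 6.278 × 10^5 m³ / 11230 m³/d = 55.89 d

t ≈ 55.9 days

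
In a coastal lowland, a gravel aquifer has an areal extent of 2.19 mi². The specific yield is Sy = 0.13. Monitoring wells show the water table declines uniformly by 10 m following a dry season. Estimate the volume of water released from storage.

A = 2.19 mi² = 5.672 × 10^6 m²
ΔV = Sy × A × Δh = 0.13 × 5.672 × 10^6 m² × 10 m = 7.374 × 10^6 m³

ΔV ≈ 7.37 × 10^6 m³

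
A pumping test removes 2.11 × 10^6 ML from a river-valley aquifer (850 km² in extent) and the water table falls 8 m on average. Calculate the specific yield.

Sy ≈ 0.31

A = 850 km² = 8.5 × 10^8 m²
ΔV = 2.11 × 10^6 ML = 2.11 × 10^9 m³
Sy = ΔV / (A × Δh) = 2.11 × 10^9 m³ / (8.5 × 10^8 m² × 8 m) = 0.3103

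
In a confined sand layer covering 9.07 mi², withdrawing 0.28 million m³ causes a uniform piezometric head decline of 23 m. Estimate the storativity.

S ≈ 5.2 × 10^-4

A = 9.07 mi² = 2.349 × 10^7 m²
ΔV = 0.28 million m³ = 2.8 × 10^5 m³
S = ΔV / (A × Δh) = 2.8 × 10^5 m³ / (2.349 × 10^7 m² × 23 m) = 5.182 × 10^-4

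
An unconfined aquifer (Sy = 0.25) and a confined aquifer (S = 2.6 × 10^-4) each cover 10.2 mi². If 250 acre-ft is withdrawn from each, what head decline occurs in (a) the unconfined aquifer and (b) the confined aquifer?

A = 10.2 mi² = 2.642 × 10^7 m²
ΔV = 250 acre-ft = 3.084 × 10^5 m³
Unconfined: Δh_u = ΔV/(Sy·A) = 3.084 × 10^5/(0.25 × 2.642 × 10^7) = 0.04669 m
Confined: Δh_c = ΔV/(S·A) = 3.084 × 10^5/(2.6 × 10^-4 × 2.642 × 10^7) = 44.9 m

Δh_u ≈ 0.0467 m; Δh_c ≈ 44.9 m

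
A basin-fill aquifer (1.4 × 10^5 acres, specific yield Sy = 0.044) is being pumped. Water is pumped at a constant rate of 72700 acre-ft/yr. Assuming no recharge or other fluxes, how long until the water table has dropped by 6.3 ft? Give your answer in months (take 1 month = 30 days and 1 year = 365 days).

t ≈ 6.49 months

A = 1.4 × 10^5 acres = 5.666 × 10^8 m²
Δh = 6.3 ft = 1.92 m
ΔV = Sy × A × Δh = 0.044 × 5.666 × 10^8 × 1.92 = 4.787 × 10^7 m³
Q = 72700 acre-ft/yr = 2.457 × 10^5 m³/d
t = ΔV / Q = 4.787 × 10^7 m³ / 2.457 × 10^5 m³/d = 194.8 d
t = 194.8 d ≈ 6.495 months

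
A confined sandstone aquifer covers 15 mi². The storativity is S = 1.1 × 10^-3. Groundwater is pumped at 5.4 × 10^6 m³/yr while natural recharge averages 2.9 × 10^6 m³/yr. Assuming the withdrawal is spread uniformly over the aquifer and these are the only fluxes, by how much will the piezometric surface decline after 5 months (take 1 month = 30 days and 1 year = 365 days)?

Δh ≈ 24 m

A = 15 mi² = 3.885 × 10^7 m²
Net abstraction = 5.4 × 10^6 − 2.9 × 10^6 = 2.5 × 10^6 m³/yr
Q_net = 2.5 × 10^6 m³/yr = 6849 m³/d
t = 5 months = 150 d
ΔV = Q × t = 6849 m³/d × 150 d = 1.027 × 10^6 m³
Δh = ΔV / (S × A) = 1.027 × 10^6 / (0.0011 × 3.885 × 10^7) = 24.04 m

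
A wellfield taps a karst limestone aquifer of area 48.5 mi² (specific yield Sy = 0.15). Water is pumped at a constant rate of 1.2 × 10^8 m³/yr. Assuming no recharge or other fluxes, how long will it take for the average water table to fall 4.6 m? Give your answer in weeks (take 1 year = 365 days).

A = 48.5 mi² = 1.256 × 10^8 m²
ΔV = Sy × A × Δh = 0.15 × 1.256 × 10^8 × 4.6 = 8.667 × 10^7 m³
Q = 1.2 × 10^8 m³/yr = 3.288 × 10^5 m³/d
t = ΔV / Q = 8.667 × 10^7 m³ / 3.288 × 10^5 m³/d = 263.6 d
t = 263.6 d ≈ 37.66 weeks

t ≈ 37.7 weeks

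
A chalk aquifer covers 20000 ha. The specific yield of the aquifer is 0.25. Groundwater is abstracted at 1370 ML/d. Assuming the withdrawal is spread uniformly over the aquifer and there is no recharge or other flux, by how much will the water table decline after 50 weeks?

Δh ≈ 9.59 m

A = 20000 ha = 2 × 10^8 m²
Q = 1370 ML/d = 1.37 × 10^6 m³/d
t = 50 weeks = 350 d
ΔV = Q × t = 1.37 × 10^6 m³/d × 350 d = 4.795 × 10^8 m³
Δh = ΔV / (Sy × A) = 4.795 × 10^8 / (0.25 × 2 × 10^8) = 9.59 m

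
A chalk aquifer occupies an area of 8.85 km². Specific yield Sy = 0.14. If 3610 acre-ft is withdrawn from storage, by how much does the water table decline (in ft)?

Δh ≈ 11.8 ft

A = 8.85 km² = 8.85 × 10^6 m²
ΔV = 3610 acre-ft = 4.453 × 10^6 m³
Δh = ΔV / (Sy × A) = 4.453 × 10^6 m³ / (0.14 × 8.85 × 10^6 m²) = 3.594 m
Δh = 3.594 m = 11.79 ft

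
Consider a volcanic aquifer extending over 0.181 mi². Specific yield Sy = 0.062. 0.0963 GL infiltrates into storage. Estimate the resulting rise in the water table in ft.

Δh ≈ 10.9 ft

A = 0.181 mi² = 4.688 × 10^5 m²
ΔV = 0.0963 GL = 96300 m³
Δh = ΔV / (Sy × A) = 96300 m³ / (0.062 × 4.688 × 10^5 m²) = 3.313 m
Δh = 3.313 m = 10.87 ft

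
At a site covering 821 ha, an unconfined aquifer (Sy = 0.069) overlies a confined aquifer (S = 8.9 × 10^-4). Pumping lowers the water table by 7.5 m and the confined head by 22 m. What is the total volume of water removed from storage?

ΔV ≈ 4.41 × 10^6 m³

A = 821 ha = 8.21 × 10^6 m²
Unconfined: ΔV_u = Sy × A × Δh_u = 0.069 × 8.21 × 10^6 × 7.5 = 4.249 × 10^6 m³
Confined: ΔV_c = S × A × Δh_c = 8.9 × 10^-4 × 8.21 × 10^6 × 22 = 1.608 × 10^5 m³
Total ΔV = 4.249 × 10^6 + 1.608 × 10^5 = 4.409 × 10^6 m³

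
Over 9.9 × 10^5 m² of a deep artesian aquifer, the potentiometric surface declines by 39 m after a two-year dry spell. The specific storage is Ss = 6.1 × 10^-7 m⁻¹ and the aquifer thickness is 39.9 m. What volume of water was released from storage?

ΔV ≈ 940 m³

S = Ss × b = 6.1 × 10^-7 m⁻¹ × 39.9 m = 2.434 × 10^-5
ΔV = S × A × Δh = 2.434 × 10^-5 × 9.9 × 10^5 m² × 39 m = 939.7 m³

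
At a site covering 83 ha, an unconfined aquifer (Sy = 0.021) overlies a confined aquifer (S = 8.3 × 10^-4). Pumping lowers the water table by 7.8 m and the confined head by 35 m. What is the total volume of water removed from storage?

A = 83 ha = 8.3 × 10^5 m²
Unconfined: ΔV_u = Sy × A × Δh_u = 0.021 × 8.3 × 10^5 × 7.8 = 1.36 × 10^5 m³
Confined: ΔV_c = S × A × Δh_c = 8.3 × 10^-4 × 8.3 × 10^5 × 35 = 24110 m³
Total ΔV = 1.36 × 10^5 + 24110 = 1.601 × 10^5 m³

ΔV ≈ 1.6 × 10^5 m³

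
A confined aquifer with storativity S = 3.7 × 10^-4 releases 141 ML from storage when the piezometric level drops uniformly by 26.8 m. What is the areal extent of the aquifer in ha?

A ≈ 1420 ha

ΔV = 141 ML = 1.41 × 10^5 m³
A = ΔV / (S × Δh) = 1.41 × 10^5 / (3.7 × 10^-4 × 26.8) = 1.422 × 10^7 m²
A = 1.422 × 10^7 m² = 1422 ha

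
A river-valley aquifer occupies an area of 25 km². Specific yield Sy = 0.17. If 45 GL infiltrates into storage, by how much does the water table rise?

A = 25 km² = 2.5 × 10^7 m²
ΔV = 45 GL = 4.5 × 10^7 m³
Δh = ΔV / (Sy × A) = 4.5 × 10^7 m³ / (0.17 × 2.5 × 10^7 m²) = 10.59 m

Δh ≈ 10.6 m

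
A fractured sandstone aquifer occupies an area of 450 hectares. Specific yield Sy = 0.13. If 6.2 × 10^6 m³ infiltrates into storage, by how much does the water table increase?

A = 450 hectares = 4.5 × 10^6 m²
Δh = ΔV / (Sy × A) = 6.2 × 10^6 m³ / (0.13 × 4.5 × 10^6 m²) = 10.6 m

Δh ≈ 10.6 m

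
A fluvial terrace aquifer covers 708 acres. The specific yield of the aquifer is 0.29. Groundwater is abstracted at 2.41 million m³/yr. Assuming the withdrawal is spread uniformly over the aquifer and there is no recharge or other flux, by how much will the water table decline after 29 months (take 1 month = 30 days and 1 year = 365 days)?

A = 708 acres = 2.865 × 10^6 m²
Q = 2.41 million m³/yr = 6603 m³/d
t = 29 months = 870 d
ΔV = Q × t = 6603 m³/d × 870 d = 5.744 × 10^6 m³
Δh = ΔV / (Sy × A) = 5.744 × 10^6 / (0.29 × 2.865 × 10^6) = 6.913 m

Δh ≈ 6.91 m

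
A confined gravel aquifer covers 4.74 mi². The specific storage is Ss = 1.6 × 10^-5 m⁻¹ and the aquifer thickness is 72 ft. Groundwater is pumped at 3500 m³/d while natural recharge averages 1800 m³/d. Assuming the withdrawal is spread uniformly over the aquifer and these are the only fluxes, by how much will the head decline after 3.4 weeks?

b = 72 ft = 21.95 m
S = Ss × b = 1.6 × 10^-5 m⁻¹ × 21.95 m = 3.511 × 10^-4
A = 4.74 mi² = 1.228 × 10^7 m²
Net abstraction = 3500 − 1800 = 1700 m³/d
t = 3.4 weeks = 23.8 d
ΔV = Q × t = 1700 m³/d × 23.8 d = 40460 m³
Δh = ΔV / (S × A) = 40460 / (3.511 × 10^-4 × 1.228 × 10^7) = 9.386 m

Δh ≈ 9.39 m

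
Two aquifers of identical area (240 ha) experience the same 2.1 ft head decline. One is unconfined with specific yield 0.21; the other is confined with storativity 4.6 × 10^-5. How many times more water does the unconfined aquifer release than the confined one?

A = 240 ha = 2.4 × 10^6 m²
Δh = 2.1 ft = 0.6401 m
Unconfined: ΔV_u = Sy × A × Δh = 0.21 × 2.4 × 10^6 × 0.6401 = 3.226 × 10^5 m³
Confined: ΔV_c = S × A × Δh = 4.6 × 10^-5 × 2.4 × 10^6 × 0.6401 = 70.66 m³
Ratio = ΔV_u / ΔV_c = Sy / S = 0.21 / 4.6 × 10^-5 = 4565

ΔV_u / ΔV_c ≈ 4570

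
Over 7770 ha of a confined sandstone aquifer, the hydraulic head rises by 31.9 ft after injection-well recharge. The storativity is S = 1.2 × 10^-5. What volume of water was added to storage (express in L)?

ΔV ≈ 9.07 × 10^6 L

A = 7770 ha = 7.77 × 10^7 m²
Δh = 31.9 ft = 9.723 m
ΔV = S × A × Δh = 1.2 × 10^-5 × 7.77 × 10^7 m² × 9.723 m = 9066 m³
ΔV = 9066 m³ = 9.066 × 10^6 L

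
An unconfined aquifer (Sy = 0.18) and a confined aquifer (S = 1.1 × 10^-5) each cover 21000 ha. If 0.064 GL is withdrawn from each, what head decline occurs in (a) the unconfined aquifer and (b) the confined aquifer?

Δh_u ≈ 0.00169 m; Δh_c ≈ 27.7 m

A = 21000 ha = 2.1 × 10^8 m²
ΔV = 0.064 GL = 64000 m³
Unconfined: Δh_u = ΔV/(Sy·A) = 64000/(0.18 × 2.1 × 10^8) = 0.001693 m
Confined: Δh_c = ΔV/(S·A) = 64000/(1.1 × 10^-5 × 2.1 × 10^8) = 27.71 m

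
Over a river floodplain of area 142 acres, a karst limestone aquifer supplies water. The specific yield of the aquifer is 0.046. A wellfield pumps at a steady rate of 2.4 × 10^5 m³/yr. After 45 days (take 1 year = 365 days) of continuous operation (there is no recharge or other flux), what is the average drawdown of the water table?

A = 142 acres = 5.747 × 10^5 m²
Q = 2.4 × 10^5 m³/yr = 657.5 m³/d
ΔV = Q × t = 657.5 m³/d × 45 d = 29590 m³
Δh = ΔV / (Sy × A) = 29590 / (0.046 × 5.747 × 10^5) = 1.119 m

Δh ≈ 1.12 m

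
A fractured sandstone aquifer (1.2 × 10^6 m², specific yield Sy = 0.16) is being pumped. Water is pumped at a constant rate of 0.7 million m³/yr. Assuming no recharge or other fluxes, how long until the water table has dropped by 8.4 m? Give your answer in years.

ΔV = Sy × A × Δh = 0.16 × 1.2 × 10^6 × 8.4 = 1.613 × 10^6 m³
Q = 0.7 million m³/yr = 1918 m³/d
t = ΔV / Q = 1.613 × 10^6 m³ / 1918 m³/d = 841 d
t = 841 d ≈ 2.304 years

t ≈ 2.3 years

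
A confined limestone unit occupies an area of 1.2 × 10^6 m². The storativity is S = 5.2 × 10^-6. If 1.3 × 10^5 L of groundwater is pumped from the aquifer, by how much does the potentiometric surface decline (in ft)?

Δh ≈ 68.4 ft

ΔV = 1.3 × 10^5 L = 130 m³
Δh = ΔV / (S × A) = 130 m³ / (5.2 × 10^-6 × 1.2 × 10^6 m²) = 20.83 m
Δh = 20.83 m = 68.35 ft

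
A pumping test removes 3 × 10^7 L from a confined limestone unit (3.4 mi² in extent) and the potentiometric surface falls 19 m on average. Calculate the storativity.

S ≈ 1.8 × 10^-4

A = 3.4 mi² = 8.806 × 10^6 m²
ΔV = 3 × 10^7 L = 30000 m³
S = ΔV / (A × Δh) = 30000 m³ / (8.806 × 10^6 m² × 19 m) = 1.793 × 10^-4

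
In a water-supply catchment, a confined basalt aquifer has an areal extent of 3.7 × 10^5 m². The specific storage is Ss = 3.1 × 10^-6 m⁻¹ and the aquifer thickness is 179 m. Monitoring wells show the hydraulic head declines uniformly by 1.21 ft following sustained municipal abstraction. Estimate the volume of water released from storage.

S = Ss × b = 3.1 × 10^-6 m⁻¹ × 179 m = 5.549 × 10^-4
Δh = 1.21 ft = 0.3688 m
ΔV = S × A × Δh = 5.549 × 10^-4 × 3.7 × 10^5 m² × 0.3688 m = 75.72 m³

ΔV ≈ 75.7 m³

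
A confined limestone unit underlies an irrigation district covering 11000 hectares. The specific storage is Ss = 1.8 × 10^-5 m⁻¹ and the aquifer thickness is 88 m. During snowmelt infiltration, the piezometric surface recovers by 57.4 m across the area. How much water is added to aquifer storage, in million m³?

S = Ss × b = 1.8 × 10^-5 m⁻¹ × 88 m = 1.584 × 10^-3
A = 11000 hectares = 1.1 × 10^8 m²
ΔV = S × A × Δh = 0.001584 × 1.1 × 10^8 m² × 57.4 m = 1 × 10^7 m³
ΔV = 1 × 10^7 m³ = 10 million m³

ΔV ≈ 10 million m³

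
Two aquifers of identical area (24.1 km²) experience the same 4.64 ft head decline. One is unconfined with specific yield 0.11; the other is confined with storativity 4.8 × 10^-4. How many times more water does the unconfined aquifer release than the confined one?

ΔV_u / ΔV_c ≈ 229

A = 24.1 km² = 2.41 × 10^7 m²
Δh = 4.64 ft = 1.414 m
Unconfined: ΔV_u = Sy × A × Δh = 0.11 × 2.41 × 10^7 × 1.414 = 3.749 × 10^6 m³
Confined: ΔV_c = S × A × Δh = 4.8 × 10^-4 × 2.41 × 10^7 × 1.414 = 16360 m³
Ratio = ΔV_u / ΔV_c = Sy / S = 0.11 / 4.8 × 10^-4 = 229.2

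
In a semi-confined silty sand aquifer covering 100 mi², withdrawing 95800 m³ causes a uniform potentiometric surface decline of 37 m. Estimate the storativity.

A = 100 mi² = 2.59 × 10^8 m²
S = ΔV / (A × Δh) = 95800 m³ / (2.59 × 10^8 m² × 37 m) = 9.997 × 10^-6

S ≈ 1 × 10^-5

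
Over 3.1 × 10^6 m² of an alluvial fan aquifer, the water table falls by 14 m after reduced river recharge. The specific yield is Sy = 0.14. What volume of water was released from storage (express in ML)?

ΔV = Sy × A × Δh = 0.14 × 3.1 × 10^6 m² × 14 m = 6.076 × 10^6 m³
ΔV = 6.076 × 10^6 m³ = 6076 ML

ΔV ≈ 6080 ML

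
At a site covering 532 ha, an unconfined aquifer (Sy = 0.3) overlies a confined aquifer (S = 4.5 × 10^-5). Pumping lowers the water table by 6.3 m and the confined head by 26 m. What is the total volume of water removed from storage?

ΔV ≈ 1.01 × 10^7 m³

A = 532 ha = 5.32 × 10^6 m²
Unconfined: ΔV_u = Sy × A × Δh_u = 0.3 × 5.32 × 10^6 × 6.3 = 1.005 × 10^7 m³
Confined: ΔV_c = S × A × Δh_c = 4.5 × 10^-5 × 5.32 × 10^6 × 26 = 6224 m³
Total ΔV = 1.005 × 10^7 + 6224 = 1.006 × 10^7 m³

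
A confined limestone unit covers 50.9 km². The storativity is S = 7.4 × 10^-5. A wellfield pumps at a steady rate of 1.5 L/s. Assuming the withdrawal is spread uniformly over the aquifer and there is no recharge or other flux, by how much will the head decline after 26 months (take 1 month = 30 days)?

A = 50.9 km² = 5.09 × 10^7 m²
Q = 1.5 L/s = 129.6 m³/d
t = 26 months = 780 d
ΔV = Q × t = 129.6 m³/d × 780 d = 1.011 × 10^5 m³
Δh = ΔV / (S × A) = 1.011 × 10^5 / (7.4 × 10^-5 × 5.09 × 10^7) = 26.84 m

Δh ≈ 26.8 m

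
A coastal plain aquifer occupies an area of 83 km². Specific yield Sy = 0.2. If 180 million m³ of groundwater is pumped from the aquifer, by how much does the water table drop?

Δh ≈ 10.8 m

A = 83 km² = 8.3 × 10^7 m²
ΔV = 180 million m³ = 1.8 × 10^8 m³
Δh = ΔV / (Sy × A) = 1.8 × 10^8 m³ / (0.2 × 8.3 × 10^7 m²) = 10.84 m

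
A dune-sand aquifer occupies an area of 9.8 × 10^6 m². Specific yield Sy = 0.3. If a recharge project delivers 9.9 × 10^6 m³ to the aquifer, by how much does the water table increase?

Δh = ΔV / (Sy × A) = 9.9 × 10^6 m³ / (0.3 × 9.8 × 10^6 m²) = 3.367 m

Δh ≈ 3.37 m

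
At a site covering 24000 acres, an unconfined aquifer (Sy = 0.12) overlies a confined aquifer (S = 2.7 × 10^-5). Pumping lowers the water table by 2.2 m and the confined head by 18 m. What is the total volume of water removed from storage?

A = 24000 acres = 9.712 × 10^7 m²
Unconfined: ΔV_u = Sy × A × Δh_u = 0.12 × 9.712 × 10^7 × 2.2 = 2.564 × 10^7 m³
Confined: ΔV_c = S × A × Δh_c = 2.7 × 10^-5 × 9.712 × 10^7 × 18 = 47200 m³
Total ΔV = 2.564 × 10^7 + 47200 = 2.569 × 10^7 m³

ΔV ≈ 2.57 × 10^7 m³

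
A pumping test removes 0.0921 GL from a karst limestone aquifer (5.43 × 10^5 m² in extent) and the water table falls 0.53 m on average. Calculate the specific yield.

Sy ≈ 0.32

ΔV = 0.0921 GL = 92100 m³
Sy = ΔV / (A × Δh) = 92100 m³ / (5.43 × 10^5 m² × 0.53 m) = 0.32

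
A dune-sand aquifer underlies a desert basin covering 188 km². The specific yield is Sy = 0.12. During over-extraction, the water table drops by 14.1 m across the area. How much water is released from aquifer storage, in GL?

ΔV ≈ 318 GL

A = 188 km² = 1.88 × 10^8 m²
ΔV = Sy × A × Δh = 0.12 × 1.88 × 10^8 m² × 14.1 m = 3.181 × 10^8 m³
ΔV = 3.181 × 10^8 m³ = 318.1 GL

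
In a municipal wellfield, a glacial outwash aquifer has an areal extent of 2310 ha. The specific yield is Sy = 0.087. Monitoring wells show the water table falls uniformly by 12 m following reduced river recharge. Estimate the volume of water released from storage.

A = 2310 ha = 2.31 × 10^7 m²
ΔV = Sy × A × Δh = 0.087 × 2.31 × 10^7 m² × 12 m = 2.412 × 10^7 m³

ΔV ≈ 2.41 × 10^7 m³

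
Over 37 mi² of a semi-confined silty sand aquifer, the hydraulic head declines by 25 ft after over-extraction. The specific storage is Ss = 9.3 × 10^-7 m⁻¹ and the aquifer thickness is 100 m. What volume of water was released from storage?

ΔV ≈ 67900 m³

S = Ss × b = 9.3 × 10^-7 m⁻¹ × 100 m = 9.3 × 10^-5
A = 37 mi² = 9.583 × 10^7 m²
Δh = 25 ft = 7.62 m
ΔV = S × A × Δh = 9.3 × 10^-5 × 9.583 × 10^7 m² × 7.62 m = 67910 m³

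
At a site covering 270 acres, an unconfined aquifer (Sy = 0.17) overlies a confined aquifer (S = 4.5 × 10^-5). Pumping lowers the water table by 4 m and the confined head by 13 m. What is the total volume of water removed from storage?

ΔV ≈ 7.44 × 10^5 m³

A = 270 acres = 1.093 × 10^6 m²
Unconfined: ΔV_u = Sy × A × Δh_u = 0.17 × 1.093 × 10^6 × 4 = 7.43 × 10^5 m³
Confined: ΔV_c = S × A × Δh_c = 4.5 × 10^-5 × 1.093 × 10^6 × 13 = 639.2 m³
Total ΔV = 7.43 × 10^5 + 639.2 = 7.436 × 10^5 m³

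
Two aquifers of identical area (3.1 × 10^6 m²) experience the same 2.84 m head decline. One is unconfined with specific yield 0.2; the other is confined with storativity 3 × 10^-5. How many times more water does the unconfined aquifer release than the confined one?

ΔV_u / ΔV_c ≈ 6670

Unconfined: ΔV_u = Sy × A × Δh = 0.2 × 3.1 × 10^6 × 2.84 = 1.761 × 10^6 m³
Confined: ΔV_c = S × A × Δh = 3 × 10^-5 × 3.1 × 10^6 × 2.84 = 264.1 m³
Ratio = ΔV_u / ΔV_c = Sy / S = 0.2 / 3 × 10^-5 = 6667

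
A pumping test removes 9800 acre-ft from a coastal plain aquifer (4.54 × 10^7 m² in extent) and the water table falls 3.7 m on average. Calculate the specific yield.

ΔV = 9800 acre-ft = 1.209 × 10^7 m³
Sy = ΔV / (A × Δh) = 1.209 × 10^7 m³ / (4.54 × 10^7 m² × 3.7 m) = 0.07196

Sy ≈ 0.072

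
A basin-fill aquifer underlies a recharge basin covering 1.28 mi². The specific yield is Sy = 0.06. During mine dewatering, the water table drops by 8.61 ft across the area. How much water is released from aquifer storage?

A = 1.28 mi² = 3.315 × 10^6 m²
Δh = 8.61 ft = 2.624 m
ΔV = Sy × A × Δh = 0.06 × 3.315 × 10^6 m² × 2.624 m = 5.22 × 10^5 m³

ΔV ≈ 5.22 × 10^5 m³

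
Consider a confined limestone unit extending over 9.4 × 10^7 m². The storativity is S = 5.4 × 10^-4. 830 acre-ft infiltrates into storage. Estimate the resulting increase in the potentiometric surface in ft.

ΔV = 830 acre-ft = 1.024 × 10^6 m³
Δh = ΔV / (S × A) = 1.024 × 10^6 m³ / (5.4 × 10^-4 × 9.4 × 10^7 m²) = 20.17 m
Δh = 20.17 m = 66.17 ft

Δh ≈ 66.2 ft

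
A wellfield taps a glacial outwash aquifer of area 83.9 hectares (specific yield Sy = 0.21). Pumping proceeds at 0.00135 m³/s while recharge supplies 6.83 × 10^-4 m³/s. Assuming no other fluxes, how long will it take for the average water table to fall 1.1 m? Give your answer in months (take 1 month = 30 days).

A = 83.9 hectares = 8.39 × 10^5 m²
ΔV = Sy × A × Δh = 0.21 × 8.39 × 10^5 × 1.1 = 1.938 × 10^5 m³
Net withdrawal = 0.00135 − 6.83 × 10^-4 = 6.67 × 10^-4 m³/s = 57.63 m³/d
t = ΔV / Q = 1.938 × 10^5 m³ / 57.63 m³/d = 3363 d
t = 3363 d ≈ 112.1 months

t ≈ 112 months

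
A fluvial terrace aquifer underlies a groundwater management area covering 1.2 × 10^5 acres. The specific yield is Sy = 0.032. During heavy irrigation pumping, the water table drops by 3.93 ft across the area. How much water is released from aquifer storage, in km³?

ΔV ≈ 0.0186 km³

A = 1.2 × 10^5 acres = 4.856 × 10^8 m²
Δh = 3.93 ft = 1.198 m
ΔV = Sy × A × Δh = 0.032 × 4.856 × 10^8 m² × 1.198 m = 1.861 × 10^7 m³
ΔV = 1.861 × 10^7 m³ = 0.01861 km³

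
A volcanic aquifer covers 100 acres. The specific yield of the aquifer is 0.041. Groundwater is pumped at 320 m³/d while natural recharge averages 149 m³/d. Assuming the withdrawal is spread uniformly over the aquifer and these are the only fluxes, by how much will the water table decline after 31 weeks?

Δh ≈ 2.24 m

A = 100 acres = 4.047 × 10^5 m²
Net abstraction = 320 − 149 = 171 m³/d
t = 31 weeks = 217 d
ΔV = Q × t = 171 m³/d × 217 d = 37110 m³
Δh = ΔV / (Sy × A) = 37110 / (0.041 × 4.047 × 10^5) = 2.236 m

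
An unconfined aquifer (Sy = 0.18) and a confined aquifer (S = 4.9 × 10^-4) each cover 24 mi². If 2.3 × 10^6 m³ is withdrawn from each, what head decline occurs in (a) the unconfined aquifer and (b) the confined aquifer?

Δh_u ≈ 0.206 m; Δh_c ≈ 75.5 m

A = 24 mi² = 6.216 × 10^7 m²
Unconfined: Δh_u = ΔV/(Sy·A) = 2.3 × 10^6/(0.18 × 6.216 × 10^7) = 0.2056 m
Confined: Δh_c = ΔV/(S·A) = 2.3 × 10^6/(4.9 × 10^-4 × 6.216 × 10^7) = 75.51 m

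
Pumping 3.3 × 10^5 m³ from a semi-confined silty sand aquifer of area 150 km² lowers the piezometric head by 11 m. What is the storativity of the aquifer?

S ≈ 2 × 10^-4

A = 150 km² = 1.5 × 10^8 m²
S = ΔV / (A × Δh) = 3.3 × 10^5 m³ / (1.5 × 10^8 m² × 11 m) = 2 × 10^-4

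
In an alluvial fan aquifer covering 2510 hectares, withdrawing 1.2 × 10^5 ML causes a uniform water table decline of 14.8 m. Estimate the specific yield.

Sy ≈ 0.32

A = 2510 hectares = 2.51 × 10^7 m²
ΔV = 1.2 × 10^5 ML = 1.2 × 10^8 m³
Sy = ΔV / (A × Δh) = 1.2 × 10^8 m³ / (2.51 × 10^7 m² × 14.8 m) = 0.323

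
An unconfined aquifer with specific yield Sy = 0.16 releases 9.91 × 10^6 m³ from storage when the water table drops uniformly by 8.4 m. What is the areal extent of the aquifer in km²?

A = ΔV / (Sy × Δh) = 9.91 × 10^6 / (0.16 × 8.4) = 7.374 × 10^6 m²
A = 7.374 × 10^6 m² = 7.374 km²

A ≈ 7.37 km²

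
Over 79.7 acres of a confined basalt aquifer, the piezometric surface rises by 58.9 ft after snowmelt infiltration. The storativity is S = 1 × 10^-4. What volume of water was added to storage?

ΔV ≈ 579 m³

A = 79.7 acres = 3.225 × 10^5 m²
Δh = 58.9 ft = 17.95 m
ΔV = S × A × Δh = 1 × 10^-4 × 3.225 × 10^5 m² × 17.95 m = 579 m³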